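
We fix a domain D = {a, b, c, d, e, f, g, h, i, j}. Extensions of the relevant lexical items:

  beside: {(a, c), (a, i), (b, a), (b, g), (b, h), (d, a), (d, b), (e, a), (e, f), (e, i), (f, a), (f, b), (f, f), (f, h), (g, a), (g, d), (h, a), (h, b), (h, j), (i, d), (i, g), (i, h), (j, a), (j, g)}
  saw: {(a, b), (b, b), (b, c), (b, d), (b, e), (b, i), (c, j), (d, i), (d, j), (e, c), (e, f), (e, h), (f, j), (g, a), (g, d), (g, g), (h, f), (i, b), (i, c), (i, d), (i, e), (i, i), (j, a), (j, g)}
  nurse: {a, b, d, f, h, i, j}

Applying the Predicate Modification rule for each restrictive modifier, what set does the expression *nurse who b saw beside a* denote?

⟦who b saw⟧ = {x : ⟨b, x⟩ ∈ ⟦saw⟧} = {b, c, d, e, i}
⟦beside a⟧ = {x : ⟨x, a⟩ ∈ ⟦beside⟧} = {b, d, e, f, g, h, j}
⟦nurse⟧ = {a, b, d, f, h, i, j}
… ∩ ⟦who b saw⟧ = {a, b, d, f, h, i, j} ∩ {b, c, d, e, i} = {b, d, i}
… ∩ ⟦beside a⟧ = {b, d, i} ∩ {b, d, e, f, g, h, j} = {b, d}
So ⟦nurse who b saw beside a⟧ = {b, d}.

{b, d}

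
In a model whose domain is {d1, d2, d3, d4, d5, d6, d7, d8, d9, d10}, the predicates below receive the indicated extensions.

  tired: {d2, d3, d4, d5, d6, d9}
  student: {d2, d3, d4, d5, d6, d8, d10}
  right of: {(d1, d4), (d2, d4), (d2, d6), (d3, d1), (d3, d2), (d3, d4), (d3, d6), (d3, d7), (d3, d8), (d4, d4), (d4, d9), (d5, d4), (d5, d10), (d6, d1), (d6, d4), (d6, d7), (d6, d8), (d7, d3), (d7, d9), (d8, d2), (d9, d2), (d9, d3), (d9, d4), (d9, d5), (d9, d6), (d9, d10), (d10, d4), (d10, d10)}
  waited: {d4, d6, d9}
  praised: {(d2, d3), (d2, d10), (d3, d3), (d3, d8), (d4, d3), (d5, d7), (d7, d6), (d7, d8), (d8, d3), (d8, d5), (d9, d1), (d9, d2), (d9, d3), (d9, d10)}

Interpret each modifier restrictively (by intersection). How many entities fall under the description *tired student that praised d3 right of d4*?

⟦that praised d3⟧ = {x : ⟨x, d3⟩ ∈ ⟦praised⟧} = {d2, d3, d4, d8, d9}
⟦right of d4⟧ = {x : ⟨x, d4⟩ ∈ ⟦right of⟧} = {d1, d2, d3, d4, d5, d6, d9, d10}
⟦student⟧ = {d2, d3, d4, d5, d6, d8, d10}
… ∩ ⟦that praised d3⟧ = {d2, d3, d4, d5, d6, d8, d10} ∩ {d2, d3, d4, d8, d9} = {d2, d3, d4, d8}
… ∩ ⟦right of d4⟧ = {d2, d3, d4, d8} ∩ {d1, d2, d3, d4, d5, d6, d9, d10} = {d2, d3, d4}
… ∩ ⟦tired⟧ = {d2, d3, d4} ∩ {d2, d3, d4, d5, d6, d9} = {d2, d3, d4}
⟦tired student that praised d3 right of d4⟧ = {d2, d3, d4}, so the cardinality is 3.

3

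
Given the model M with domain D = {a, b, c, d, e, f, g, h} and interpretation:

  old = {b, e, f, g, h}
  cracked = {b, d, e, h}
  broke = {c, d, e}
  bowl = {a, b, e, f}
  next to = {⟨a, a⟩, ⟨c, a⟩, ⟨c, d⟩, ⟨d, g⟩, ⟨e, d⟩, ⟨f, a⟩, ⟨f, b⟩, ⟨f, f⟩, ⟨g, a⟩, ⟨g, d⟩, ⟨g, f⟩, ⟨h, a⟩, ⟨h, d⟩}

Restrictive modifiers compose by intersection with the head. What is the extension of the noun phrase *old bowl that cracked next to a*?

⟦that cracked⟧ = ⟦cracked⟧ = {b, d, e, h}
⟦next to a⟧ = {x : ⟨x, a⟩ ∈ ⟦next to⟧} = {a, c, f, g, h}
⟦bowl⟧ = {a, b, e, f}
… ∩ ⟦that cracked⟧ = {a, b, e, f} ∩ {b, d, e, h} = {b, e}
… ∩ ⟦next to a⟧ = {b, e} ∩ {a, c, f, g, h} = ∅
… ∩ ⟦old⟧ = ∅ ∩ {b, e, f, g, h} = ∅
So ⟦old bowl that cracked next to a⟧ = { }.

{ }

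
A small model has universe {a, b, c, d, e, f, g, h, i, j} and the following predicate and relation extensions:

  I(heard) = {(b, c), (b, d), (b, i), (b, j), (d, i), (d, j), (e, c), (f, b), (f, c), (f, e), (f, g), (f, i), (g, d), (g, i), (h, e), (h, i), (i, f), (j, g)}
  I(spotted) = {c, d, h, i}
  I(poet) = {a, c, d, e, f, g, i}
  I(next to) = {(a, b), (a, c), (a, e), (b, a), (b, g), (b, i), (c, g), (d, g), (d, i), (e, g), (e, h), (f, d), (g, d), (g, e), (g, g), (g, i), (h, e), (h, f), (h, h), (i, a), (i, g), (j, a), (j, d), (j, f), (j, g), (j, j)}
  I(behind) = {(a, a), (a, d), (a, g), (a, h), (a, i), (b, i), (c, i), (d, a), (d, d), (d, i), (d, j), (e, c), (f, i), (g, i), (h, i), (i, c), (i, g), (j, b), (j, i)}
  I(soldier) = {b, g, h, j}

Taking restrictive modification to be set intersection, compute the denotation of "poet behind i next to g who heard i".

⟦behind i⟧ = {x : ⟨x, i⟩ ∈ ⟦behind⟧} = {a, b, c, d, f, g, h, j}
⟦next to g⟧ = {x : ⟨x, g⟩ ∈ ⟦next to⟧} = {b, c, d, e, g, i, j}
⟦who heard i⟧ = {x : ⟨x, i⟩ ∈ ⟦heard⟧} = {b, d, f, g, h}
⟦poet⟧ = {a, c, d, e, f, g, i}
… ∩ ⟦behind i⟧ = {a, c, d, e, f, g, i} ∩ {a, b, c, d, f, g, h, j} = {a, c, d, f, g}
… ∩ ⟦next to g⟧ = {a, c, d, f, g} ∩ {b, c, d, e, g, i, j} = {c, d, g}
… ∩ ⟦who heard i⟧ = {c, d, g} ∩ {b, d, f, g, h} = {d, g}
So ⟦poet behind i next to g who heard i⟧ = {d, g}.

{d, g}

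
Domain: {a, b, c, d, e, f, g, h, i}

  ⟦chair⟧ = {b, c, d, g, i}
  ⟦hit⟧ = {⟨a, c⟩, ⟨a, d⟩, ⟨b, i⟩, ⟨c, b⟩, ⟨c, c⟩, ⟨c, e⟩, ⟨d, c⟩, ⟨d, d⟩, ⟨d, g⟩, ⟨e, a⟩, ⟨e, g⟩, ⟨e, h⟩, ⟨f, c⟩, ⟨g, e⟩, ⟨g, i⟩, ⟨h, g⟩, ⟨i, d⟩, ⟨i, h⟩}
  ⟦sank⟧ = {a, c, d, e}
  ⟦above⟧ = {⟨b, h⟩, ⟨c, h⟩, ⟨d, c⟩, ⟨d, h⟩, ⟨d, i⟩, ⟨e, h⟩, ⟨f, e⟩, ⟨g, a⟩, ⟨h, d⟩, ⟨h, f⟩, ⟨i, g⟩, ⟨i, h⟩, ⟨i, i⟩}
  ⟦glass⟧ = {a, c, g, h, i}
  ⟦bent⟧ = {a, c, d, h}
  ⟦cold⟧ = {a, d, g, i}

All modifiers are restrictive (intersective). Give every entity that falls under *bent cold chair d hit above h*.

⟦d hit⟧ = {x : ⟨d, x⟩ ∈ ⟦hit⟧} = {c, d, g}
⟦above h⟧ = {x : ⟨x, h⟩ ∈ ⟦above⟧} = {b, c, d, e, i}
⟦chair⟧ = {b, c, d, g, i}
… ∩ ⟦d hit⟧ = {b, c, d, g, i} ∩ {c, d, g} = {c, d, g}
… ∩ ⟦above h⟧ = {c, d, g} ∩ {b, c, d, e, i} = {c, d}
… ∩ ⟦bent⟧ = {c, d} ∩ {a, c, d, h} = {c, d}
… ∩ ⟦cold⟧ = {c, d} ∩ {a, d, g, i} = {d}
So ⟦bent cold chair d hit above h⟧ = {d}.

{d}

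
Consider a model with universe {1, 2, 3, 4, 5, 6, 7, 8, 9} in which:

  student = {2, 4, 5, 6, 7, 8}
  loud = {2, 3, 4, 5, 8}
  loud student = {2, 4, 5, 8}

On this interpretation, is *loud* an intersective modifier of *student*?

yes

⟦loud⟧ ∩ ⟦student⟧ = {2, 3, 4, 5, 8} ∩ {2, 4, 5, 6, 7, 8} = {2, 4, 5, 8}
Observed ⟦loud student⟧ = {2, 4, 5, 8}.
These coincide, so the modifier is intersective here.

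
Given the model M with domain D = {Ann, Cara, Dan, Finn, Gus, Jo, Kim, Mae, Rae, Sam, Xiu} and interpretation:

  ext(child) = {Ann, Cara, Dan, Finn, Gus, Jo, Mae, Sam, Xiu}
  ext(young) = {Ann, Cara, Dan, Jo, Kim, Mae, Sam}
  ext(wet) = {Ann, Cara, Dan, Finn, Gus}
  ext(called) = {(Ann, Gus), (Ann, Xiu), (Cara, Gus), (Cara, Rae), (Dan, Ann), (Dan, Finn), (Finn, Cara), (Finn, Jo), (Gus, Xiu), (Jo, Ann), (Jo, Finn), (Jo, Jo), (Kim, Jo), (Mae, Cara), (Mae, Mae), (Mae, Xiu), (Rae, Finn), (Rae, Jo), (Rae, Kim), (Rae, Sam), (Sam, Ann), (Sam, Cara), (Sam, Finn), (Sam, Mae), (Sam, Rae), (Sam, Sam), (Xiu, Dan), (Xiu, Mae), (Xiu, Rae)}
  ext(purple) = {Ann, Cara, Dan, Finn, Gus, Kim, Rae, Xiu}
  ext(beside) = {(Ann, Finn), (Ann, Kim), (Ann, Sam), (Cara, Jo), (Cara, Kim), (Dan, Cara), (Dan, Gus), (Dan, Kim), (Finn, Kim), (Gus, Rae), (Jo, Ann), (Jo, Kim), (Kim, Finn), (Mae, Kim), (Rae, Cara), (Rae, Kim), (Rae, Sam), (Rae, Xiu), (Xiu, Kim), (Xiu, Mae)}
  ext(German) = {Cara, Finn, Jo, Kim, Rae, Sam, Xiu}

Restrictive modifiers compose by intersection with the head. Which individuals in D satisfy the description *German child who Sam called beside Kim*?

{Cara, Finn}

⟦who Sam called⟧ = {x : ⟨Sam, x⟩ ∈ ⟦called⟧} = {Ann, Cara, Finn, Mae, Rae, Sam}
⟦beside Kim⟧ = {x : ⟨x, Kim⟩ ∈ ⟦beside⟧} = {Ann, Cara, Dan, Finn, Jo, Mae, Rae, Xiu}
⟦child⟧ = {Ann, Cara, Dan, Finn, Gus, Jo, Mae, Sam, Xiu}
… ∩ ⟦who Sam called⟧ = {Ann, Cara, Dan, Finn, Gus, Jo, Mae, Sam, Xiu} ∩ {Ann, Cara, Finn, Mae, Rae, Sam} = {Ann, Cara, Finn, Mae, Sam}
… ∩ ⟦beside Kim⟧ = {Ann, Cara, Finn, Mae, Sam} ∩ {Ann, Cara, Dan, Finn, Jo, Mae, Rae, Xiu} = {Ann, Cara, Finn, Mae}
… ∩ ⟦German⟧ = {Ann, Cara, Finn, Mae} ∩ {Cara, Finn, Jo, Kim, Rae, Sam, Xiu} = {Cara, Finn}
So ⟦German child who Sam called beside Kim⟧ = {Cara, Finn}.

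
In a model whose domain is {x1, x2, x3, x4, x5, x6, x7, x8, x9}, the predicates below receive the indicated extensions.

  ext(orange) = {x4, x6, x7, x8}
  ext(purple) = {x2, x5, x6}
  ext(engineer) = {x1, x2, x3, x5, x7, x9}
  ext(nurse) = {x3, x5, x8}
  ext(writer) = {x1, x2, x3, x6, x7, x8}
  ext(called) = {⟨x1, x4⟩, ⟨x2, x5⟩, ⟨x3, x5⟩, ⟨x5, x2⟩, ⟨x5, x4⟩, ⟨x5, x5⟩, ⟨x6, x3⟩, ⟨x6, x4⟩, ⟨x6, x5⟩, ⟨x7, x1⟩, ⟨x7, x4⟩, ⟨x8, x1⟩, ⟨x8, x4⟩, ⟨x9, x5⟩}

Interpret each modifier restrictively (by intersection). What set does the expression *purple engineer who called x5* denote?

⟦who called x5⟧ = {x : ⟨x, x5⟩ ∈ ⟦called⟧} = {x2, x3, x5, x6, x9}
⟦engineer⟧ = {x1, x2, x3, x5, x7, x9}
… ∩ ⟦who called x5⟧ = {x1, x2, x3, x5, x7, x9} ∩ {x2, x3, x5, x6, x9} = {x2, x3, x5, x9}
… ∩ ⟦purple⟧ = {x2, x3, x5, x9} ∩ {x2, x5, x6} = {x2, x5}
So ⟦purple engineer who called x5⟧ = {x2, x5}.

{x2, x5}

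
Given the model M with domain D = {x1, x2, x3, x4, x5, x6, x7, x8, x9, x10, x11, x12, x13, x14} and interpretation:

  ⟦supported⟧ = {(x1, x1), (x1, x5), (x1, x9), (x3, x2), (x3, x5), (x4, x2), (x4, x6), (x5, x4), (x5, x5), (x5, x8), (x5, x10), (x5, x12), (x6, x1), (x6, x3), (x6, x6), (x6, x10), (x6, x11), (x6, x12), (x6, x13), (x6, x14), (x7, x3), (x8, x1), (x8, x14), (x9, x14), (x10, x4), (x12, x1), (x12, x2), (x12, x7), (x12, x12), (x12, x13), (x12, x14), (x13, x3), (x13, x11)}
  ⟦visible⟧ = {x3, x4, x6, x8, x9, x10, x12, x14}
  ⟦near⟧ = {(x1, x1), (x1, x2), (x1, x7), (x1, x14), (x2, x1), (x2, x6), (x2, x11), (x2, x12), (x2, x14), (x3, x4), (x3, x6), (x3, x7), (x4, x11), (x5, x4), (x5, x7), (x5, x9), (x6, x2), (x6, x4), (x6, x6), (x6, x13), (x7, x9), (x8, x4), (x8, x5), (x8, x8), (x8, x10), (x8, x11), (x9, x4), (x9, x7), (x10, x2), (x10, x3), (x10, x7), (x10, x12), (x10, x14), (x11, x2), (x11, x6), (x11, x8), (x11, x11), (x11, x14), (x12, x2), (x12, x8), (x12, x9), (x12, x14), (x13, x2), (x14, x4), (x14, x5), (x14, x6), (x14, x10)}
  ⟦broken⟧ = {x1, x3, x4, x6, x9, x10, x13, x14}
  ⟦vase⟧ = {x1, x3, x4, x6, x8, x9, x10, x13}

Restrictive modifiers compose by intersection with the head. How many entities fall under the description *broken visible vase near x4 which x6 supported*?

⟦near x4⟧ = {x : ⟨x, x4⟩ ∈ ⟦near⟧} = {x3, x5, x6, x8, x9, x14}
⟦which x6 supported⟧ = {x : ⟨x6, x⟩ ∈ ⟦supported⟧} = {x1, x3, x6, x10, x11, x12, x13, x14}
⟦vase⟧ = {x1, x3, x4, x6, x8, x9, x10, x13}
… ∩ ⟦near x4⟧ = {x1, x3, x4, x6, x8, x9, x10, x13} ∩ {x3, x5, x6, x8, x9, x14} = {x3, x6, x8, x9}
… ∩ ⟦which x6 supported⟧ = {x3, x6, x8, x9} ∩ {x1, x3, x6, x10, x11, x12, x13, x14} = {x3, x6}
… ∩ ⟦broken⟧ = {x3, x6} ∩ {x1, x3, x4, x6, x9, x10, x13, x14} = {x3, x6}
… ∩ ⟦visible⟧ = {x3, x6} ∩ {x3, x4, x6, x8, x9, x10, x12, x14} = {x3, x6}
⟦broken visible vase near x4 which x6 supported⟧ = {x3, x6}, so the cardinality is 2.

2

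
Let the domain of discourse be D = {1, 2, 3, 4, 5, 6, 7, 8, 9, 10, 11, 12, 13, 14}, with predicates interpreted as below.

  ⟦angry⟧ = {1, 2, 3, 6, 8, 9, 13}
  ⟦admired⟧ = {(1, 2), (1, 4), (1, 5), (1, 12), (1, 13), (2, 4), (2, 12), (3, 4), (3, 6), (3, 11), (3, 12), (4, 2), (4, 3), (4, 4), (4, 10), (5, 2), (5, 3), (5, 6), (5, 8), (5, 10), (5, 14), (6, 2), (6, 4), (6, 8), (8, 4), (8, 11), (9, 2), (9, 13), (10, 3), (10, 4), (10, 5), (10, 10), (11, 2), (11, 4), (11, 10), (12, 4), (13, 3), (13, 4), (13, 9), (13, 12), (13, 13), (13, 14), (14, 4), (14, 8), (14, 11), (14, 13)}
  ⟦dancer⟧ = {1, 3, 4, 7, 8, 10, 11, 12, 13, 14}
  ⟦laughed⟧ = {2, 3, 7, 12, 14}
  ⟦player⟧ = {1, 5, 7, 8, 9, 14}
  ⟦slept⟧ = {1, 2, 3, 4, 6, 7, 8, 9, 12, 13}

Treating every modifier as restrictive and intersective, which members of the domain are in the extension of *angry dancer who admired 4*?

{1, 3, 8, 13}

⟦who admired 4⟧ = {x : ⟨x, 4⟩ ∈ ⟦admired⟧} = {1, 2, 3, 4, 6, 8, 10, 11, 12, 13, 14}
⟦dancer⟧ = {1, 3, 4, 7, 8, 10, 11, 12, 13, 14}
… ∩ ⟦who admired 4⟧ = {1, 3, 4, 7, 8, 10, 11, 12, 13, 14} ∩ {1, 2, 3, 4, 6, 8, 10, 11, 12, 13, 14} = {1, 3, 4, 8, 10, 11, 12, 13, 14}
… ∩ ⟦angry⟧ = {1, 3, 4, 8, 10, 11, 12, 13, 14} ∩ {1, 2, 3, 6, 8, 9, 13} = {1, 3, 8, 13}
So ⟦angry dancer who admired 4⟧ = {1, 3, 8, 13}.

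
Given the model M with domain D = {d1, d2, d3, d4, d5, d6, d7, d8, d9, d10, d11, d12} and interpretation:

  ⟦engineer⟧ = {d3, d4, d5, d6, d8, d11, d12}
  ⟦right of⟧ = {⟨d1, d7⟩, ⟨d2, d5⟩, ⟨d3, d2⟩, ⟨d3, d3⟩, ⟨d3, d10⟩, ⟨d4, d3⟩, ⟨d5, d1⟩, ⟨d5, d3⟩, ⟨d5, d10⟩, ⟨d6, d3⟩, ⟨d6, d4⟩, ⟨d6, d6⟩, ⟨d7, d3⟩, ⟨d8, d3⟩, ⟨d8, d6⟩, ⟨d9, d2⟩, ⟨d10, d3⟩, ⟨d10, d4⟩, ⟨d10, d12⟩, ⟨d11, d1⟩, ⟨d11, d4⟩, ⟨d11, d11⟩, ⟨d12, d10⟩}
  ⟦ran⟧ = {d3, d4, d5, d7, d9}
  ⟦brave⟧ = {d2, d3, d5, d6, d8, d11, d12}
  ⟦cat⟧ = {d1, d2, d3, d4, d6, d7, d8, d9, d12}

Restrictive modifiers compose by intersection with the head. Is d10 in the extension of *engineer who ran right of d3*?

no

⟦who ran⟧ = ⟦ran⟧ = {d3, d4, d5, d7, d9}
⟦right of d3⟧ = {x : ⟨x, d3⟩ ∈ ⟦right of⟧} = {d3, d4, d5, d6, d7, d8, d10}
⟦engineer⟧ = {d3, d4, d5, d6, d8, d11, d12}
… ∩ ⟦who ran⟧ = {d3, d4, d5, d6, d8, d11, d12} ∩ {d3, d4, d5, d7, d9} = {d3, d4, d5}
… ∩ ⟦right of d3⟧ = {d3, d4, d5} ∩ {d3, d4, d5, d6, d7, d8, d10} = {d3, d4, d5}
⟦engineer who ran right of d3⟧ = {d3, d4, d5}; d10 ∉ this set.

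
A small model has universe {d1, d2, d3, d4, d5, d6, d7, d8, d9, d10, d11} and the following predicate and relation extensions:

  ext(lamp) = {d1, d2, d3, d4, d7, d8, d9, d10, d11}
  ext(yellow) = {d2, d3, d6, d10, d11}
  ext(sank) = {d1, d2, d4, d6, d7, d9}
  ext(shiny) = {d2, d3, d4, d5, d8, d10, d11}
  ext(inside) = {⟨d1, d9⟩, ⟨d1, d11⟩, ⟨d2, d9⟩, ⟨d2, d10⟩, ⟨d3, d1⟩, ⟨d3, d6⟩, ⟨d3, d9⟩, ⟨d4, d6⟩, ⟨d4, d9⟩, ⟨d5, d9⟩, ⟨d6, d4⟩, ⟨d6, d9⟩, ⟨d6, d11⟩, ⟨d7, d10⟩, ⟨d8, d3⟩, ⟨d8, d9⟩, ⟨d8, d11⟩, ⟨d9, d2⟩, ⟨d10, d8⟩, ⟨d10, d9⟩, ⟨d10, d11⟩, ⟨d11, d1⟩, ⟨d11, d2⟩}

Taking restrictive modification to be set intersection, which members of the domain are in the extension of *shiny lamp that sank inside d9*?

{d2, d4}

⟦that sank⟧ = ⟦sank⟧ = {d1, d2, d4, d6, d7, d9}
⟦inside d9⟧ = {x : ⟨x, d9⟩ ∈ ⟦inside⟧} = {d1, d2, d3, d4, d5, d6, d8, d10}
⟦lamp⟧ = {d1, d2, d3, d4, d7, d8, d9, d10, d11}
… ∩ ⟦that sank⟧ = {d1, d2, d3, d4, d7, d8, d9, d10, d11} ∩ {d1, d2, d4, d6, d7, d9} = {d1, d2, d4, d7, d9}
… ∩ ⟦inside d9⟧ = {d1, d2, d4, d7, d9} ∩ {d1, d2, d3, d4, d5, d6, d8, d10} = {d1, d2, d4}
… ∩ ⟦shiny⟧ = {d1, d2, d4} ∩ {d2, d3, d4, d5, d8, d10, d11} = {d2, d4}
So ⟦shiny lamp that sank inside d9⟧ = {d2, d4}.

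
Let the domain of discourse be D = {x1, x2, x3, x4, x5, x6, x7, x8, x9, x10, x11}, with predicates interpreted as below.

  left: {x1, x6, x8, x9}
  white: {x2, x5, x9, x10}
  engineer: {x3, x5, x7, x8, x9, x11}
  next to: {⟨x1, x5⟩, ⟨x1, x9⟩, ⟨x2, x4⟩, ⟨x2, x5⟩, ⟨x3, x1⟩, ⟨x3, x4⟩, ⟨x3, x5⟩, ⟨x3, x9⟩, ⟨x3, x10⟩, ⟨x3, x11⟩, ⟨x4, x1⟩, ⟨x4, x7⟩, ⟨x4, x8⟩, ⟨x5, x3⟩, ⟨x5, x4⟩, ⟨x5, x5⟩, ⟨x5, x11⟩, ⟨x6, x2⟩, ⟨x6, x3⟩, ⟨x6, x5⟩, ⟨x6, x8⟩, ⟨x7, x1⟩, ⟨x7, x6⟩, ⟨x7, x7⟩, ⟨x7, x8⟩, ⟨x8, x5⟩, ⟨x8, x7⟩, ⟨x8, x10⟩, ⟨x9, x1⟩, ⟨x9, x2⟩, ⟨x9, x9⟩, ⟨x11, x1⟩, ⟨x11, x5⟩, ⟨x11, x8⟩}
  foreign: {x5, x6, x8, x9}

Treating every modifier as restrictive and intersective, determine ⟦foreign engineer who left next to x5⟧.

{x8}

⟦who left⟧ = ⟦left⟧ = {x1, x6, x8, x9}
⟦next to x5⟧ = {x : ⟨x, x5⟩ ∈ ⟦next to⟧} = {x1, x2, x3, x5, x6, x8, x11}
⟦engineer⟧ = {x3, x5, x7, x8, x9, x11}
… ∩ ⟦who left⟧ = {x3, x5, x7, x8, x9, x11} ∩ {x1, x6, x8, x9} = {x8, x9}
… ∩ ⟦next to x5⟧ = {x8, x9} ∩ {x1, x2, x3, x5, x6, x8, x11} = {x8}
… ∩ ⟦foreign⟧ = {x8} ∩ {x5, x6, x8, x9} = {x8}
So ⟦foreign engineer who left next to x5⟧ = {x8}.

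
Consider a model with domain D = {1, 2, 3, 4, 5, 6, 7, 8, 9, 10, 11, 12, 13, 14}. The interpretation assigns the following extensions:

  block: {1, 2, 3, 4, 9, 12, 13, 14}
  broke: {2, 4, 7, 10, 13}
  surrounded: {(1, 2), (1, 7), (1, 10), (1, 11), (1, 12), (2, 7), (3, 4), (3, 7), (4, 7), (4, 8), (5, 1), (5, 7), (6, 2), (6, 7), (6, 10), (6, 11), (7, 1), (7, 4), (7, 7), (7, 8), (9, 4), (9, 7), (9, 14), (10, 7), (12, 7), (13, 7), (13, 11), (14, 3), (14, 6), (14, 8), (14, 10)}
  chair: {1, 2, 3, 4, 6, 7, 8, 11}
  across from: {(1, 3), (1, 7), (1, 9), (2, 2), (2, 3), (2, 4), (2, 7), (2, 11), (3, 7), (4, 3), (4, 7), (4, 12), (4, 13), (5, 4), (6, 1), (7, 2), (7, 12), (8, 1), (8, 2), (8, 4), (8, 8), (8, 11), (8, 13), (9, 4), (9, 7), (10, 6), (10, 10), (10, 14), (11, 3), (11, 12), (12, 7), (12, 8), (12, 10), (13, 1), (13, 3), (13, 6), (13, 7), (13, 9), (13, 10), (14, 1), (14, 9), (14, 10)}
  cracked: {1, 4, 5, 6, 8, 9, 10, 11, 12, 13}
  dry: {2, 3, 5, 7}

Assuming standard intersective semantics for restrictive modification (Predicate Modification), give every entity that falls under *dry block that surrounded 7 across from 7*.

⟦that surrounded 7⟧ = {x : ⟨x, 7⟩ ∈ ⟦surrounded⟧} = {1, 2, 3, 4, 5, 6, 7, 9, 10, 12, 13}
⟦across from 7⟧ = {x : ⟨x, 7⟩ ∈ ⟦across from⟧} = {1, 2, 3, 4, 9, 12, 13}
⟦block⟧ = {1, 2, 3, 4, 9, 12, 13, 14}
… ∩ ⟦that surrounded 7⟧ = {1, 2, 3, 4, 9, 12, 13, 14} ∩ {1, 2, 3, 4, 5, 6, 7, 9, 10, 12, 13} = {1, 2, 3, 4, 9, 12, 13}
… ∩ ⟦across from 7⟧ = {1, 2, 3, 4, 9, 12, 13} ∩ {1, 2, 3, 4, 9, 12, 13} = {1, 2, 3, 4, 9, 12, 13}
… ∩ ⟦dry⟧ = {1, 2, 3, 4, 9, 12, 13} ∩ {2, 3, 5, 7} = {2, 3}
So ⟦dry block that surrounded 7 across from 7⟧ = {2, 3}.

{2, 3}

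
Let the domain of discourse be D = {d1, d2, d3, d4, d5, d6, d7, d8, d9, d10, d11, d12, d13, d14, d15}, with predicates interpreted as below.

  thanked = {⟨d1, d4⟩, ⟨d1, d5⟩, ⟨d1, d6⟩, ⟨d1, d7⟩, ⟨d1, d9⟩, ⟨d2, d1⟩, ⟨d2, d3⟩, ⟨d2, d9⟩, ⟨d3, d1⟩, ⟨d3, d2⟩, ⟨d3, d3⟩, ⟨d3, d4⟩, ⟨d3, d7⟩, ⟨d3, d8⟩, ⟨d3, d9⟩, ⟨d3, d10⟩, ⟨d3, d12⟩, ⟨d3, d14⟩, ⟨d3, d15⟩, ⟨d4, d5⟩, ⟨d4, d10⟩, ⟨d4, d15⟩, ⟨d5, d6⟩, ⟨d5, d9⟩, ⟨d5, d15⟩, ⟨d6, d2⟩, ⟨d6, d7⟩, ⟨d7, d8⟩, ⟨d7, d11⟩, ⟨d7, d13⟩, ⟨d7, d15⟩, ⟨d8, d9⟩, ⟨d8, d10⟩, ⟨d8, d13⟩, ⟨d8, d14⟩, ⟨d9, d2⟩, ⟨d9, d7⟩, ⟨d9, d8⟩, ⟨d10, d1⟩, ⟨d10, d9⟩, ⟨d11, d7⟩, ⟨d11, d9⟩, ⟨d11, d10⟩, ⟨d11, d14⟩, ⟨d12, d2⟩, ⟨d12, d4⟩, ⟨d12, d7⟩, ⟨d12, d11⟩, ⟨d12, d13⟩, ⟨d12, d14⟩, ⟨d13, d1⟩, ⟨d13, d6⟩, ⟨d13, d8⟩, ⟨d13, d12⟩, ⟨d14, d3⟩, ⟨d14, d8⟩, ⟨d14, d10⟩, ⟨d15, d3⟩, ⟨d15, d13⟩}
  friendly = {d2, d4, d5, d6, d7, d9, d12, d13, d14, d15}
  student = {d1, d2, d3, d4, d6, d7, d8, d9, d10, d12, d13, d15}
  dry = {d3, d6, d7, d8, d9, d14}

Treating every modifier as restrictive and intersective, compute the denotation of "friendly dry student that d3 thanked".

⟦that d3 thanked⟧ = {x : ⟨d3, x⟩ ∈ ⟦thanked⟧} = {d1, d2, d3, d4, d7, d8, d9, d10, d12, d14, d15}
⟦student⟧ = {d1, d2, d3, d4, d6, d7, d8, d9, d10, d12, d13, d15}
… ∩ ⟦that d3 thanked⟧ = {d1, d2, d3, d4, d6, d7, d8, d9, d10, d12, d13, d15} ∩ {d1, d2, d3, d4, d7, d8, d9, d10, d12, d14, d15} = {d1, d2, d3, d4, d7, d8, d9, d10, d12, d15}
… ∩ ⟦friendly⟧ = {d1, d2, d3, d4, d7, d8, d9, d10, d12, d15} ∩ {d2, d4, d5, d6, d7, d9, d12, d13, d14, d15} = {d2, d4, d7, d9, d12, d15}
… ∩ ⟦dry⟧ = {d2, d4, d7, d9, d12, d15} ∩ {d3, d6, d7, d8, d9, d14} = {d7, d9}
So ⟦friendly dry student that d3 thanked⟧ = {d7, d9}.

{d7, d9}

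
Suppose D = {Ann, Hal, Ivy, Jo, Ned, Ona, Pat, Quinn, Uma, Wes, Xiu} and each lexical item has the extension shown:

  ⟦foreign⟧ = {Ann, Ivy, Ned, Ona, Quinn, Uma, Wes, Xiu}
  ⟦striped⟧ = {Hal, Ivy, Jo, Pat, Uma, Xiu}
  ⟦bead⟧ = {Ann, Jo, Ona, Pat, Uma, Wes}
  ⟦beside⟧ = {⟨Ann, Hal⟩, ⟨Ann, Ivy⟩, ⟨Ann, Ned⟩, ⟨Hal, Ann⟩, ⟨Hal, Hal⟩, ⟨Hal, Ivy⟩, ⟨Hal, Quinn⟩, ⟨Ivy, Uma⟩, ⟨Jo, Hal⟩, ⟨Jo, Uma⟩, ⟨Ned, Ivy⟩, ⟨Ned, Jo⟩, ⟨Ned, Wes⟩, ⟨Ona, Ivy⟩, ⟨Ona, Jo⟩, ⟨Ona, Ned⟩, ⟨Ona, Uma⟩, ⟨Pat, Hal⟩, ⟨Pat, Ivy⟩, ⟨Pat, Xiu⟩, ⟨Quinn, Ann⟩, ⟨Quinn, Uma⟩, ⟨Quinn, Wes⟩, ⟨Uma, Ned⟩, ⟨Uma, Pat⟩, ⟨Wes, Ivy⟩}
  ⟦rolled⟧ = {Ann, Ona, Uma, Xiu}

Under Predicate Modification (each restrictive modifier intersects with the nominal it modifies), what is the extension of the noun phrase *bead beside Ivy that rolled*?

⟦beside Ivy⟧ = {x : ⟨x, Ivy⟩ ∈ ⟦beside⟧} = {Ann, Hal, Ned, Ona, Pat, Wes}
⟦that rolled⟧ = ⟦rolled⟧ = {Ann, Ona, Uma, Xiu}
⟦bead⟧ = {Ann, Jo, Ona, Pat, Uma, Wes}
… ∩ ⟦beside Ivy⟧ = {Ann, Jo, Ona, Pat, Uma, Wes} ∩ {Ann, Hal, Ned, Ona, Pat, Wes} = {Ann, Ona, Pat, Wes}
… ∩ ⟦that rolled⟧ = {Ann, Ona, Pat, Wes} ∩ {Ann, Ona, Uma, Xiu} = {Ann, Ona}
So ⟦bead beside Ivy that rolled⟧ = {Ann, Ona}.

{Ann, Ona}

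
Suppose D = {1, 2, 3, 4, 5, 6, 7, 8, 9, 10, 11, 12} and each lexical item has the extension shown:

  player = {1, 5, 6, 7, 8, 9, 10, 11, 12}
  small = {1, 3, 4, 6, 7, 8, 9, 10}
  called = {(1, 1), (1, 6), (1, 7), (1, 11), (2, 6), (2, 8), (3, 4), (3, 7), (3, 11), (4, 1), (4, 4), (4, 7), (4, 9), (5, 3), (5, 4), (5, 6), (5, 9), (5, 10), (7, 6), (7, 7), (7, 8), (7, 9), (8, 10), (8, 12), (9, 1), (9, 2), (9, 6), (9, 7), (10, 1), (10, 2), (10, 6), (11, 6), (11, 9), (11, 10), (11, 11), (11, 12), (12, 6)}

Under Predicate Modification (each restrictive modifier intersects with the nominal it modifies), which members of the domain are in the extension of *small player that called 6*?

⟦that called 6⟧ = {x : ⟨x, 6⟩ ∈ ⟦called⟧} = {1, 2, 5, 7, 9, 10, 11, 12}
⟦player⟧ = {1, 5, 6, 7, 8, 9, 10, 11, 12}
… ∩ ⟦that called 6⟧ = {1, 5, 6, 7, 8, 9, 10, 11, 12} ∩ {1, 2, 5, 7, 9, 10, 11, 12} = {1, 5, 7, 9, 10, 11, 12}
… ∩ ⟦small⟧ = {1, 5, 7, 9, 10, 11, 12} ∩ {1, 3, 4, 6, 7, 8, 9, 10} = {1, 7, 9, 10}
So ⟦small player that called 6⟧ = {1, 7, 9, 10}.

{1, 7, 9, 10}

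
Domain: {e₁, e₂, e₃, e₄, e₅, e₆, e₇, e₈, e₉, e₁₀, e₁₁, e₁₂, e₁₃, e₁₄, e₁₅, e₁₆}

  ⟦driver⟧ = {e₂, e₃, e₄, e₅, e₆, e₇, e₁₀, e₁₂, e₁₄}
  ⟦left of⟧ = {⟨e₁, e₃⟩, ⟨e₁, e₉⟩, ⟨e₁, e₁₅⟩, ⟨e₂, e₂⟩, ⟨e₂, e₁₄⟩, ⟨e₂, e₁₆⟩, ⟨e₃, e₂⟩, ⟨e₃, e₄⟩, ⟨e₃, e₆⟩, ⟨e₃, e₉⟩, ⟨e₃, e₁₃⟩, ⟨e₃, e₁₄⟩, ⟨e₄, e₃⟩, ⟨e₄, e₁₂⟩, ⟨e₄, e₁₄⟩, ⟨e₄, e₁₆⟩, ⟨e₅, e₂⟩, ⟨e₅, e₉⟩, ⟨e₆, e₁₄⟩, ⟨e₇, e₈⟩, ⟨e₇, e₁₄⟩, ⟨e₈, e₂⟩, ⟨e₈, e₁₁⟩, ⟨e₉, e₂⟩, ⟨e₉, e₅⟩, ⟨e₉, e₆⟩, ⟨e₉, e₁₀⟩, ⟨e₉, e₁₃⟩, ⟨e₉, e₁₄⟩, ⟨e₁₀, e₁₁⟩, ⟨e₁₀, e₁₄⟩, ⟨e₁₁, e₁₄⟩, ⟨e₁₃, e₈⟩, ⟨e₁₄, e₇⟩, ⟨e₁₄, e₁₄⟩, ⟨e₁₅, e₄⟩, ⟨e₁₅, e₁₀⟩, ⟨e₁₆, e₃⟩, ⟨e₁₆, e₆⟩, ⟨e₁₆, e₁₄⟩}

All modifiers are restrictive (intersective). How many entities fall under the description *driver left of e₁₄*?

7

⟦left of e₁₄⟧ = {x : ⟨x, e₁₄⟩ ∈ ⟦left of⟧} = {e₂, e₃, e₄, e₆, e₇, e₉, e₁₀, e₁₁, e₁₄, e₁₆}
⟦driver⟧ = {e₂, e₃, e₄, e₅, e₆, e₇, e₁₀, e₁₂, e₁₄}
… ∩ ⟦left of e₁₄⟧ = {e₂, e₃, e₄, e₅, e₆, e₇, e₁₀, e₁₂, e₁₄} ∩ {e₂, e₃, e₄, e₆, e₇, e₉, e₁₀, e₁₁, e₁₄, e₁₆} = {e₂, e₃, e₄, e₆, e₇, e₁₀, e₁₄}
⟦driver left of e₁₄⟧ = {e₂, e₃, e₄, e₆, e₇, e₁₀, e₁₄}, so the cardinality is 7.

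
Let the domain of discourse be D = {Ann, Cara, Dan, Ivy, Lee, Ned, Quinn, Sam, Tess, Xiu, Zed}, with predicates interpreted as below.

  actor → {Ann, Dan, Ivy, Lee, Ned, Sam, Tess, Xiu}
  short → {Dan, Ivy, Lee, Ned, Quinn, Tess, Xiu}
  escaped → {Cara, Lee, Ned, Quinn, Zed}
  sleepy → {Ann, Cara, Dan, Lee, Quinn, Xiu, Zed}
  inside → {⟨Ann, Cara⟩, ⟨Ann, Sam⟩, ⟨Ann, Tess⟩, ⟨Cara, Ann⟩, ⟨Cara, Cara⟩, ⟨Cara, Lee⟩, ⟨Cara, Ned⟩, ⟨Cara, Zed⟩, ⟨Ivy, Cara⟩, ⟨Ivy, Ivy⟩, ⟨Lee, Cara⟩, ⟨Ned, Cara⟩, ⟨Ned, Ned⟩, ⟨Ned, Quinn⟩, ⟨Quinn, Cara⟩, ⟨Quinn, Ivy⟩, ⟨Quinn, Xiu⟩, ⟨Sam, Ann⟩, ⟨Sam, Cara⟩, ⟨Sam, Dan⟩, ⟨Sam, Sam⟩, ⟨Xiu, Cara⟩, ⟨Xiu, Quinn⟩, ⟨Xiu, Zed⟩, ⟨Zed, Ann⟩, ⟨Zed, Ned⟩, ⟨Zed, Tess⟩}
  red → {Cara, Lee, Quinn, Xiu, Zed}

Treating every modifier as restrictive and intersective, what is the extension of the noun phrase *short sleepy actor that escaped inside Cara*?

{Lee}

⟦that escaped⟧ = ⟦escaped⟧ = {Cara, Lee, Ned, Quinn, Zed}
⟦inside Cara⟧ = {x : ⟨x, Cara⟩ ∈ ⟦inside⟧} = {Ann, Cara, Ivy, Lee, Ned, Quinn, Sam, Xiu}
⟦actor⟧ = {Ann, Dan, Ivy, Lee, Ned, Sam, Tess, Xiu}
… ∩ ⟦that escaped⟧ = {Ann, Dan, Ivy, Lee, Ned, Sam, Tess, Xiu} ∩ {Cara, Lee, Ned, Quinn, Zed} = {Lee, Ned}
… ∩ ⟦inside Cara⟧ = {Lee, Ned} ∩ {Ann, Cara, Ivy, Lee, Ned, Quinn, Sam, Xiu} = {Lee, Ned}
… ∩ ⟦short⟧ = {Lee, Ned} ∩ {Dan, Ivy, Lee, Ned, Quinn, Tess, Xiu} = {Lee, Ned}
… ∩ ⟦sleepy⟧ = {Lee, Ned} ∩ {Ann, Cara, Dan, Lee, Quinn, Xiu, Zed} = {Lee}
So ⟦short sleepy actor that escaped inside Cara⟧ = {Lee}.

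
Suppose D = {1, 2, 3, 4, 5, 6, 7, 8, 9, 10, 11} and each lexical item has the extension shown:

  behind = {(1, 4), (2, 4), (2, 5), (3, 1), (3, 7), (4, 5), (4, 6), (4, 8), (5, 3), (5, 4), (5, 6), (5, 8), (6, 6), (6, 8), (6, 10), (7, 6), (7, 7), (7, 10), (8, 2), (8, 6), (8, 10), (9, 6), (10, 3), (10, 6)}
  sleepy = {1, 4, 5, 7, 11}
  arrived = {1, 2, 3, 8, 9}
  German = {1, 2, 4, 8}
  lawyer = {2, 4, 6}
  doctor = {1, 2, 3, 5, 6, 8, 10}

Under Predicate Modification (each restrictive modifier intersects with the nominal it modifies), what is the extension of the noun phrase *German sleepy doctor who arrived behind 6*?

⟦who arrived⟧ = ⟦arrived⟧ = {1, 2, 3, 8, 9}
⟦behind 6⟧ = {x : ⟨x, 6⟩ ∈ ⟦behind⟧} = {4, 5, 6, 7, 8, 9, 10}
⟦doctor⟧ = {1, 2, 3, 5, 6, 8, 10}
… ∩ ⟦who arrived⟧ = {1, 2, 3, 5, 6, 8, 10} ∩ {1, 2, 3, 8, 9} = {1, 2, 3, 8}
… ∩ ⟦behind 6⟧ = {1, 2, 3, 8} ∩ {4, 5, 6, 7, 8, 9, 10} = {8}
… ∩ ⟦German⟧ = {8} ∩ {1, 2, 4, 8} = {8}
… ∩ ⟦sleepy⟧ = {8} ∩ {1, 4, 5, 7, 11} = ∅
So ⟦German sleepy doctor who arrived behind 6⟧ = { }.

{ }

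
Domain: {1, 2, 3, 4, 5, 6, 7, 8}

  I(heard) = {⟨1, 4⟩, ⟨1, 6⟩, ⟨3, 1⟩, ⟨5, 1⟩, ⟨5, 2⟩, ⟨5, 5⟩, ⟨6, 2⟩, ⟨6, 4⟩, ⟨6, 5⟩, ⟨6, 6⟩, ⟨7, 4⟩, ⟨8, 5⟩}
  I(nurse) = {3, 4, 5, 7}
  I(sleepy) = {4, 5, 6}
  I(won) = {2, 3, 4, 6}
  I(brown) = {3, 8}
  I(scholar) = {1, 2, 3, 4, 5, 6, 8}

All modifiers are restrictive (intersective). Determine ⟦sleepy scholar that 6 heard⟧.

⟦that 6 heard⟧ = {x : ⟨6, x⟩ ∈ ⟦heard⟧} = {2, 4, 5, 6}
⟦scholar⟧ = {1, 2, 3, 4, 5, 6, 8}
… ∩ ⟦that 6 heard⟧ = {1, 2, 3, 4, 5, 6, 8} ∩ {2, 4, 5, 6} = {2, 4, 5, 6}
… ∩ ⟦sleepy⟧ = {2, 4, 5, 6} ∩ {4, 5, 6} = {4, 5, 6}
So ⟦sleepy scholar that 6 heard⟧ = {4, 5, 6}.

{4, 5, 6}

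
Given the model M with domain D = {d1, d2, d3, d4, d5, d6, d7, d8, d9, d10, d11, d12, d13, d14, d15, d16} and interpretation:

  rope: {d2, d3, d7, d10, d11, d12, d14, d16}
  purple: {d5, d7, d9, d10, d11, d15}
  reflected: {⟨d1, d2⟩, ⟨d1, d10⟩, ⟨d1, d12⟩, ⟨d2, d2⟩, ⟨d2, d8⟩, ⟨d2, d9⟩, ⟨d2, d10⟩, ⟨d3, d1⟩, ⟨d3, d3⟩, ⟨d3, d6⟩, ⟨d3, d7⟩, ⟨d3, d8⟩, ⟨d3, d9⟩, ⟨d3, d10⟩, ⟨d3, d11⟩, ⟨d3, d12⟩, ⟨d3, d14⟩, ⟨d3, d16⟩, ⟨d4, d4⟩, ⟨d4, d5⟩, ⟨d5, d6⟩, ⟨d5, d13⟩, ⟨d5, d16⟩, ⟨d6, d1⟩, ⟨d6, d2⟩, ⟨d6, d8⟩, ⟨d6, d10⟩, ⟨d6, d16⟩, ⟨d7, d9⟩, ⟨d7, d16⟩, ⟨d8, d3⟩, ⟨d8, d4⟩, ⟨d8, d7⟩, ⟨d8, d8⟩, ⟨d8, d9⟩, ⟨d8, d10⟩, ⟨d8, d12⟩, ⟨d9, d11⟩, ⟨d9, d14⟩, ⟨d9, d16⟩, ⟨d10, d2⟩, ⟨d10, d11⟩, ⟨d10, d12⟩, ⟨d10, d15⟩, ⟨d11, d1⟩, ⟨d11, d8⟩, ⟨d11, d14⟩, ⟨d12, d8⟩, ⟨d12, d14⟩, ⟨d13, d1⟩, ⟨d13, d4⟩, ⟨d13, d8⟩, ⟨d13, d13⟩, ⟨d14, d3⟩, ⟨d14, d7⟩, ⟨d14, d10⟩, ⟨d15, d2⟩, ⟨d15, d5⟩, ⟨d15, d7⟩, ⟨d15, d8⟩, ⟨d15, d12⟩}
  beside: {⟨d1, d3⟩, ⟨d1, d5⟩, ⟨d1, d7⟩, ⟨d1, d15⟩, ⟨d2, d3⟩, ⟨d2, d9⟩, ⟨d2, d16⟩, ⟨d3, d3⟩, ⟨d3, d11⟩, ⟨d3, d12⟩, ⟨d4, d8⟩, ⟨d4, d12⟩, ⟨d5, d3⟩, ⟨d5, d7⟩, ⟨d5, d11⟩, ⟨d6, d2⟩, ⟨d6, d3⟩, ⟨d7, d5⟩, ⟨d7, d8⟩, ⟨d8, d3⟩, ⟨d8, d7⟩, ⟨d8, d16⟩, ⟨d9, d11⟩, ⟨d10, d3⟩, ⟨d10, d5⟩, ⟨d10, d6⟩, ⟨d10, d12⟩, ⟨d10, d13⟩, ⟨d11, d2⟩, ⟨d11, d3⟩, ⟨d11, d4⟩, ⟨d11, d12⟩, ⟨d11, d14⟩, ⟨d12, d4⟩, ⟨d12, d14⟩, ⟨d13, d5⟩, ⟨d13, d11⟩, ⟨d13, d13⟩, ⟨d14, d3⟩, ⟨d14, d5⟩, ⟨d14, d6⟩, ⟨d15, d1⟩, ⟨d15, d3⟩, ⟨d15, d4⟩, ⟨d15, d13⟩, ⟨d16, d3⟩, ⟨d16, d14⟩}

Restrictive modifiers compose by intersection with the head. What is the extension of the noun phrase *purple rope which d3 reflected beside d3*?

{d10, d11}

⟦which d3 reflected⟧ = {x : ⟨d3, x⟩ ∈ ⟦reflected⟧} = {d1, d3, d6, d7, d8, d9, d10, d11, d12, d14, d16}
⟦beside d3⟧ = {x : ⟨x, d3⟩ ∈ ⟦beside⟧} = {d1, d2, d3, d5, d6, d8, d10, d11, d14, d15, d16}
⟦rope⟧ = {d2, d3, d7, d10, d11, d12, d14, d16}
… ∩ ⟦which d3 reflected⟧ = {d2, d3, d7, d10, d11, d12, d14, d16} ∩ {d1, d3, d6, d7, d8, d9, d10, d11, d12, d14, d16} = {d3, d7, d10, d11, d12, d14, d16}
… ∩ ⟦beside d3⟧ = {d3, d7, d10, d11, d12, d14, d16} ∩ {d1, d2, d3, d5, d6, d8, d10, d11, d14, d15, d16} = {d3, d10, d11, d14, d16}
… ∩ ⟦purple⟧ = {d3, d10, d11, d14, d16} ∩ {d5, d7, d9, d10, d11, d15} = {d10, d11}
So ⟦purple rope which d3 reflected beside d3⟧ = {d10, d11}.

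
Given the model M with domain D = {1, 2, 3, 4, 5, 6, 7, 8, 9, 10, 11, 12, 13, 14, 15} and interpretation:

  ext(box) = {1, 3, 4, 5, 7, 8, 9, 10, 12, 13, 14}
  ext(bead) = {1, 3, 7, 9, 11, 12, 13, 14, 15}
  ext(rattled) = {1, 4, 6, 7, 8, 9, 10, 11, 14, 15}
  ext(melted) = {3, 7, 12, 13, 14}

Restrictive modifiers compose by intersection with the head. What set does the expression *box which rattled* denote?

{1, 4, 7, 8, 9, 10, 14}

⟦which rattled⟧ = ⟦rattled⟧ = {1, 4, 6, 7, 8, 9, 10, 11, 14, 15}
⟦box⟧ = {1, 3, 4, 5, 7, 8, 9, 10, 12, 13, 14}
… ∩ ⟦which rattled⟧ = {1, 3, 4, 5, 7, 8, 9, 10, 12, 13, 14} ∩ {1, 4, 6, 7, 8, 9, 10, 11, 14, 15} = {1, 4, 7, 8, 9, 10, 14}
So ⟦box which rattled⟧ = {1, 4, 7, 8, 9, 10, 14}.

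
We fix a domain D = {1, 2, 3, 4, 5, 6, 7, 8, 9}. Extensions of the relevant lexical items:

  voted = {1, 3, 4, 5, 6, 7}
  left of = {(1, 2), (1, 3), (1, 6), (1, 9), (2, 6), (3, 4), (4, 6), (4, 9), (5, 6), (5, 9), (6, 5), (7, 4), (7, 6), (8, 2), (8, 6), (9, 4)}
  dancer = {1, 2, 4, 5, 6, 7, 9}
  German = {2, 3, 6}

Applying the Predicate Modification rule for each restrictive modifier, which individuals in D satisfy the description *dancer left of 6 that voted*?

⟦left of 6⟧ = {x : ⟨x, 6⟩ ∈ ⟦left of⟧} = {1, 2, 4, 5, 7, 8}
⟦that voted⟧ = ⟦voted⟧ = {1, 3, 4, 5, 6, 7}
⟦dancer⟧ = {1, 2, 4, 5, 6, 7, 9}
… ∩ ⟦left of 6⟧ = {1, 2, 4, 5, 6, 7, 9} ∩ {1, 2, 4, 5, 7, 8} = {1, 2, 4, 5, 7}
… ∩ ⟦that voted⟧ = {1, 2, 4, 5, 7} ∩ {1, 3, 4, 5, 6, 7} = {1, 4, 5, 7}
So ⟦dancer left of 6 that voted⟧ = {1, 4, 5, 7}.

{1, 4, 5, 7}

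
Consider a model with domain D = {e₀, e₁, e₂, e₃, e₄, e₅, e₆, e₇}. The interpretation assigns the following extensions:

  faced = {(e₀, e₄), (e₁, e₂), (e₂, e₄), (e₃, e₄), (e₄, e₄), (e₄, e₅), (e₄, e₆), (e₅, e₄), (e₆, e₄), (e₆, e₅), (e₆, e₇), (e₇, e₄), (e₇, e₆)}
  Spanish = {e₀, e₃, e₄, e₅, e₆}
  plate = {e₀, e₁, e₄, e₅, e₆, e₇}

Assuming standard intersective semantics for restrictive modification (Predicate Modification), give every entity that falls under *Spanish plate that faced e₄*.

{e₀, e₄, e₅, e₆}

⟦that faced e₄⟧ = {x : ⟨x, e₄⟩ ∈ ⟦faced⟧} = {e₀, e₂, e₃, e₄, e₅, e₆, e₇}
⟦plate⟧ = {e₀, e₁, e₄, e₅, e₆, e₇}
… ∩ ⟦that faced e₄⟧ = {e₀, e₁, e₄, e₅, e₆, e₇} ∩ {e₀, e₂, e₃, e₄, e₅, e₆, e₇} = {e₀, e₄, e₅, e₆, e₇}
… ∩ ⟦Spanish⟧ = {e₀, e₄, e₅, e₆, e₇} ∩ {e₀, e₃, e₄, e₅, e₆} = {e₀, e₄, e₅, e₆}
So ⟦Spanish plate that faced e₄⟧ = {e₀, e₄, e₅, e₆}.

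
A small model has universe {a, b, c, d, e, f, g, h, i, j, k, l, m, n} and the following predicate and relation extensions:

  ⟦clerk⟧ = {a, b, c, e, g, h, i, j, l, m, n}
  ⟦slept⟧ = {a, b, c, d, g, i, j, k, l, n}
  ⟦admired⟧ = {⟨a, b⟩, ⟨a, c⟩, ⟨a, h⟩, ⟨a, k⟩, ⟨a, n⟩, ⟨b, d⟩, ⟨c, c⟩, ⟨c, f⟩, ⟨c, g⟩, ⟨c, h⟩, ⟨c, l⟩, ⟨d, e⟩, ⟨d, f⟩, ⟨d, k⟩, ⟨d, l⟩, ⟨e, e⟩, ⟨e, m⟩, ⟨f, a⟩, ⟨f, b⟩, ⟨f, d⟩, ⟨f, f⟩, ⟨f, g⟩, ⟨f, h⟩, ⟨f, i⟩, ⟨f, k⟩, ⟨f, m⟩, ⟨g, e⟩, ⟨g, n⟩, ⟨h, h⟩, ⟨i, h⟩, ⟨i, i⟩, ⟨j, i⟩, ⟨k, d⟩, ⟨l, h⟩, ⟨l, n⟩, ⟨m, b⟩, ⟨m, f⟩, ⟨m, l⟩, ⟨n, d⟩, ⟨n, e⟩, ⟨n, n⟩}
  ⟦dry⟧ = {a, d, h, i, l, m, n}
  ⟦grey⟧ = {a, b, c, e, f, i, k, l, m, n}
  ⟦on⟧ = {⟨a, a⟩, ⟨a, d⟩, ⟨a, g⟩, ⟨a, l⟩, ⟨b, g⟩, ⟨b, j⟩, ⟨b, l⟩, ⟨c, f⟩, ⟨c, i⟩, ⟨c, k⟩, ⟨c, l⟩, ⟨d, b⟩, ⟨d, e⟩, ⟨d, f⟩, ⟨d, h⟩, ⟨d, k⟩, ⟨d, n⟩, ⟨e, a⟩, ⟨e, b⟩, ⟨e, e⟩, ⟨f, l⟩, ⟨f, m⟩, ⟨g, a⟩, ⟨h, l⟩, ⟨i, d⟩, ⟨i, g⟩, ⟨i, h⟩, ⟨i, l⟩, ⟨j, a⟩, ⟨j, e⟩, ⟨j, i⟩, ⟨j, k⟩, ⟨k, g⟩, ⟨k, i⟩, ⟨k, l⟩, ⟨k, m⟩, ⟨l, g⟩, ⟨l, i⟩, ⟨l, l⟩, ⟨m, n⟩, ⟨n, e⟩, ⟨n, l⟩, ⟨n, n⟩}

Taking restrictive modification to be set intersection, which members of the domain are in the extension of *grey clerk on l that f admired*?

⟦on l⟧ = {x : ⟨x, l⟩ ∈ ⟦on⟧} = {a, b, c, f, h, i, k, l, n}
⟦that f admired⟧ = {x : ⟨f, x⟩ ∈ ⟦admired⟧} = {a, b, d, f, g, h, i, k, m}
⟦clerk⟧ = {a, b, c, e, g, h, i, j, l, m, n}
… ∩ ⟦on l⟧ = {a, b, c, e, g, h, i, j, l, m, n} ∩ {a, b, c, f, h, i, k, l, n} = {a, b, c, h, i, l, n}
… ∩ ⟦that f admired⟧ = {a, b, c, h, i, l, n} ∩ {a, b, d, f, g, h, i, k, m} = {a, b, h, i}
… ∩ ⟦grey⟧ = {a, b, h, i} ∩ {a, b, c, e, f, i, k, l, m, n} = {a, b, i}
So ⟦grey clerk on l that f admired⟧ = {a, b, i}.

{a, b, i}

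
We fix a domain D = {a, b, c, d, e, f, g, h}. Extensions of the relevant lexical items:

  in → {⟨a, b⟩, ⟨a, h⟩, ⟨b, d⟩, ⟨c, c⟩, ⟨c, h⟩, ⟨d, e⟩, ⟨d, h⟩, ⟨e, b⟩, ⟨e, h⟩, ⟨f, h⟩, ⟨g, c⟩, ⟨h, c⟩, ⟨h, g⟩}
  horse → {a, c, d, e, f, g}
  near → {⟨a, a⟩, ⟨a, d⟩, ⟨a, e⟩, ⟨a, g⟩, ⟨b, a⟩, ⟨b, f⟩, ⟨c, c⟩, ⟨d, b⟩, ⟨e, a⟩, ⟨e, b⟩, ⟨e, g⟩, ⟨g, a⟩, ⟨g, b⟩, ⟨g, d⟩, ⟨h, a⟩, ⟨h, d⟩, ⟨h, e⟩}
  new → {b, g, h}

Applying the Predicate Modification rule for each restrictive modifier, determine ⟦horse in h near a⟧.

{a, e}

⟦in h⟧ = {x : ⟨x, h⟩ ∈ ⟦in⟧} = {a, c, d, e, f}
⟦near a⟧ = {x : ⟨x, a⟩ ∈ ⟦near⟧} = {a, b, e, g, h}
⟦horse⟧ = {a, c, d, e, f, g}
… ∩ ⟦in h⟧ = {a, c, d, e, f, g} ∩ {a, c, d, e, f} = {a, c, d, e, f}
… ∩ ⟦near a⟧ = {a, c, d, e, f} ∩ {a, b, e, g, h} = {a, e}
So ⟦horse in h near a⟧ = {a, e}.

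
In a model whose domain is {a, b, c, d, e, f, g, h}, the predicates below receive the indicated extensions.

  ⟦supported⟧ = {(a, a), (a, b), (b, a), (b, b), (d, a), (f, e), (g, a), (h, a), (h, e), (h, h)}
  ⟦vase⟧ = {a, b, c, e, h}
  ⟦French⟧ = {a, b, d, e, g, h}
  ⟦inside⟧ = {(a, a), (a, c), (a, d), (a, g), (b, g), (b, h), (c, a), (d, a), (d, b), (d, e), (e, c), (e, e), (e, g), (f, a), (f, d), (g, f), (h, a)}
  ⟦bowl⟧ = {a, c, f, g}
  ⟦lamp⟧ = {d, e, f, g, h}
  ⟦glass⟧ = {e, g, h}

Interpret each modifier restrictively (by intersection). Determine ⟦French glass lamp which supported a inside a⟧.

⟦which supported a⟧ = {x : ⟨x, a⟩ ∈ ⟦supported⟧} = {a, b, d, g, h}
⟦inside a⟧ = {x : ⟨x, a⟩ ∈ ⟦inside⟧} = {a, c, d, f, h}
⟦lamp⟧ = {d, e, f, g, h}
… ∩ ⟦which supported a⟧ = {d, e, f, g, h} ∩ {a, b, d, g, h} = {d, g, h}
… ∩ ⟦inside a⟧ = {d, g, h} ∩ {a, c, d, f, h} = {d, h}
… ∩ ⟦French⟧ = {d, h} ∩ {a, b, d, e, g, h} = {d, h}
… ∩ ⟦glass⟧ = {d, h} ∩ {e, g, h} = {h}
So ⟦French glass lamp which supported a inside a⟧ = {h}.

{h}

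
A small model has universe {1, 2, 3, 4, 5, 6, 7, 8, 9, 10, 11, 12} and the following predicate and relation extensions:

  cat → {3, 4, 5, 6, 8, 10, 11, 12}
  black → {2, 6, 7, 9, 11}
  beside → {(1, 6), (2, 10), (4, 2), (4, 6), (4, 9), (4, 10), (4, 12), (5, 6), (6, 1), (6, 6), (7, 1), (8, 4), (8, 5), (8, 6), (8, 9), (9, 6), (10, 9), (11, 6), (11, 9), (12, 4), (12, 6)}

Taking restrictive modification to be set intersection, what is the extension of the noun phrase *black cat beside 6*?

⟦beside 6⟧ = {x : ⟨x, 6⟩ ∈ ⟦beside⟧} = {1, 4, 5, 6, 8, 9, 11, 12}
⟦cat⟧ = {3, 4, 5, 6, 8, 10, 11, 12}
… ∩ ⟦beside 6⟧ = {3, 4, 5, 6, 8, 10, 11, 12} ∩ {1, 4, 5, 6, 8, 9, 11, 12} = {4, 5, 6, 8, 11, 12}
… ∩ ⟦black⟧ = {4, 5, 6, 8, 11, 12} ∩ {2, 6, 7, 9, 11} = {6, 11}
So ⟦black cat beside 6⟧ = {6, 11}.

{6, 11}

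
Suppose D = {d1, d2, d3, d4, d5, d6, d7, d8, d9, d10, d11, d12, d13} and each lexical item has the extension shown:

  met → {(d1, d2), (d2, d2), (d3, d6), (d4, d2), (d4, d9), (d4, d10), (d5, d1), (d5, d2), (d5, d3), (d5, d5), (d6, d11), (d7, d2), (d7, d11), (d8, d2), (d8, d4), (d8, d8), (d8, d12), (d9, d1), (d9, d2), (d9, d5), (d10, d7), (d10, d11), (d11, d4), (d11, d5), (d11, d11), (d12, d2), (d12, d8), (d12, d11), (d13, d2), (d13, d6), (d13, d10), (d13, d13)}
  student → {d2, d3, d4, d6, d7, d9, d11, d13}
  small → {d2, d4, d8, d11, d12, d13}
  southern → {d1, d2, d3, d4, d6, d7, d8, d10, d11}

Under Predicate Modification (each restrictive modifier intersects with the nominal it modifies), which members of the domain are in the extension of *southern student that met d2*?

{d2, d4, d7}

⟦that met d2⟧ = {x : ⟨x, d2⟩ ∈ ⟦met⟧} = {d1, d2, d4, d5, d7, d8, d9, d12, d13}
⟦student⟧ = {d2, d3, d4, d6, d7, d9, d11, d13}
… ∩ ⟦that met d2⟧ = {d2, d3, d4, d6, d7, d9, d11, d13} ∩ {d1, d2, d4, d5, d7, d8, d9, d12, d13} = {d2, d4, d7, d9, d13}
… ∩ ⟦southern⟧ = {d2, d4, d7, d9, d13} ∩ {d1, d2, d3, d4, d6, d7, d8, d10, d11} = {d2, d4, d7}
So ⟦southern student that met d2⟧ = {d2, d4, d7}.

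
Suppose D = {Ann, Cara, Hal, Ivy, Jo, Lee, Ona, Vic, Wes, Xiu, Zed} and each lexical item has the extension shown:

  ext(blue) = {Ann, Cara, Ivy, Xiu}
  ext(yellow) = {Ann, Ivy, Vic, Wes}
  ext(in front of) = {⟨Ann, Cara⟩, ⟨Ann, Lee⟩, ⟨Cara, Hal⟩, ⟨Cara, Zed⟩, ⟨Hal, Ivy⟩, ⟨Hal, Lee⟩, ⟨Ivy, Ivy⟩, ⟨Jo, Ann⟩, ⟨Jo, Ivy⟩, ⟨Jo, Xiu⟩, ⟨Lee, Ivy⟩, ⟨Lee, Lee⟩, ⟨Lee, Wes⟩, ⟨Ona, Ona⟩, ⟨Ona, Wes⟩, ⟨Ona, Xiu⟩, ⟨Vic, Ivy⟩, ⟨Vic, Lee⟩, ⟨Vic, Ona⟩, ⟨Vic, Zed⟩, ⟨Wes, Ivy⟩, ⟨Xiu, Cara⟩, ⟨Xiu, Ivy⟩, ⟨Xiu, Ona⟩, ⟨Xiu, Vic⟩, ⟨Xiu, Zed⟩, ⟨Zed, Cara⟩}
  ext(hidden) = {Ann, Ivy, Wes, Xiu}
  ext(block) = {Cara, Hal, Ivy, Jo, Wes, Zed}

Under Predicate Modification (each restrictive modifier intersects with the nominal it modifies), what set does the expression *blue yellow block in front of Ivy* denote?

⟦in front of Ivy⟧ = {x : ⟨x, Ivy⟩ ∈ ⟦in front of⟧} = {Hal, Ivy, Jo, Lee, Vic, Wes, Xiu}
⟦block⟧ = {Cara, Hal, Ivy, Jo, Wes, Zed}
… ∩ ⟦in front of Ivy⟧ = {Cara, Hal, Ivy, Jo, Wes, Zed} ∩ {Hal, Ivy, Jo, Lee, Vic, Wes, Xiu} = {Hal, Ivy, Jo, Wes}
… ∩ ⟦blue⟧ = {Hal, Ivy, Jo, Wes} ∩ {Ann, Cara, Ivy, Xiu} = {Ivy}
… ∩ ⟦yellow⟧ = {Ivy} ∩ {Ann, Ivy, Vic, Wes} = {Ivy}
So ⟦blue yellow block in front of Ivy⟧ = {Ivy}.

{Ivy}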